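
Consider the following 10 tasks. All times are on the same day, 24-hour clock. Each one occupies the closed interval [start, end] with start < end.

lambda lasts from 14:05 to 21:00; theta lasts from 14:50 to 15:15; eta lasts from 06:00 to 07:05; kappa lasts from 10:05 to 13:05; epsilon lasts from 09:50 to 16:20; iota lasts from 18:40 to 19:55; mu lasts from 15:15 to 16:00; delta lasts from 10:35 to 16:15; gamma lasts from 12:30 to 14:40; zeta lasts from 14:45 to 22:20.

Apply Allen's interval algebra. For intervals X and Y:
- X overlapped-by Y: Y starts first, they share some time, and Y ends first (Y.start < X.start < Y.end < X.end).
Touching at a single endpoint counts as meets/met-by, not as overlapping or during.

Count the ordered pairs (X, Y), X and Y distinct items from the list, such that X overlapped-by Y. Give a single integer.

Checking all 90 ordered pairs for relation 'overlapped-by'; matching pairs in alphabetical order:
(delta, kappa): delta overlapped-by kappa ✓
(gamma, kappa): gamma overlapped-by kappa ✓
(lambda, delta): lambda overlapped-by delta ✓
(lambda, epsilon): lambda overlapped-by epsilon ✓
(lambda, gamma): lambda overlapped-by gamma ✓
(zeta, delta): zeta overlapped-by delta ✓
(zeta, epsilon): zeta overlapped-by epsilon ✓
(zeta, lambda): zeta overlapped-by lambda ✓
Count: 8.

8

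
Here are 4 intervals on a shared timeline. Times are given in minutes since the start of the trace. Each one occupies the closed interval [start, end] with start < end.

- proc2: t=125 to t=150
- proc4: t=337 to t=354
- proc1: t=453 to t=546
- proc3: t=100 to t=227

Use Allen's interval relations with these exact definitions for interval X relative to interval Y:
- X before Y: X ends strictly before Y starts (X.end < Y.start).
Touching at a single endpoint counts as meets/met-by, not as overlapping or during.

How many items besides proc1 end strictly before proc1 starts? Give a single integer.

Target proc1 = [t=453, t=546].
proc2 [t=125, t=150] → before → counts.
proc3 [t=100, t=227] → before → counts.
proc4 [t=337, t=354] → before → counts.
Total: 3.

3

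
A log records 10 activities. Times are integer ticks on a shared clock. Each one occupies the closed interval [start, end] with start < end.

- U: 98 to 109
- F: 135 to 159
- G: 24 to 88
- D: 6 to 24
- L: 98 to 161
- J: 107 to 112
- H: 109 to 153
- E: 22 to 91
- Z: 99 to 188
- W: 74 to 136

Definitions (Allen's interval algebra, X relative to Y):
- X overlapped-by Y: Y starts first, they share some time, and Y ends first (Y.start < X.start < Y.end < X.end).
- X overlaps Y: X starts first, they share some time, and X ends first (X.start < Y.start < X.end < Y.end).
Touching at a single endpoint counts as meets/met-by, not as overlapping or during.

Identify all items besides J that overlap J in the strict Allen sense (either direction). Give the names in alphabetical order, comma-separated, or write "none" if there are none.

H, U

Target J = [107, 112].
D [6, 24] → before → no.
E [22, 91] → before → no.
F [135, 159] → after → no.
G [24, 88] → before → no.
H [109, 153] → overlapped-by → yes.
L [98, 161] → contains → no.
U [98, 109] → overlaps → yes.
W [74, 136] → contains → no.
Z [99, 188] → contains → no.
Result: H, U.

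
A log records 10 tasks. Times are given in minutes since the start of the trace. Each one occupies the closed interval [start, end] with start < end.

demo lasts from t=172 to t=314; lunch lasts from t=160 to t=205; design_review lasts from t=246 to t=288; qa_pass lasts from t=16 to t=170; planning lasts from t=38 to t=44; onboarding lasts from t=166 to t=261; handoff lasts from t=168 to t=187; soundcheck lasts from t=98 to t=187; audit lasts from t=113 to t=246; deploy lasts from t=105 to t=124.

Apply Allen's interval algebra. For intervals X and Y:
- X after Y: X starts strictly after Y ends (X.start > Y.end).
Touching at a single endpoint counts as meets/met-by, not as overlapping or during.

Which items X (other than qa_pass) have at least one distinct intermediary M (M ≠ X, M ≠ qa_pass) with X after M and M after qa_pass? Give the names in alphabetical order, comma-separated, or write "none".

Target qa_pass = [t=16, t=170].
Intermediaries M with M after qa_pass: demo, design_review.
Via demo — items with X after demo: none.
Via design_review — items with X after design_review: none.
Union: none.

none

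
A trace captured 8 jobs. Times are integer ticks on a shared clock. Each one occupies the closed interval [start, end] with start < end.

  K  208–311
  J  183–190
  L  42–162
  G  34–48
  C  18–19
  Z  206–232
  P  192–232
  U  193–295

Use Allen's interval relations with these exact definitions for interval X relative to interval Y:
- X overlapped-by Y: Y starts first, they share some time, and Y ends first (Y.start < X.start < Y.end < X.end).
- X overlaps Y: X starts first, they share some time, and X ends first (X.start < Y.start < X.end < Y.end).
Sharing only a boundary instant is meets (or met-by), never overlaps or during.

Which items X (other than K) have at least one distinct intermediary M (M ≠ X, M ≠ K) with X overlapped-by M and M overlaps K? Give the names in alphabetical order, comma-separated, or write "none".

Target K = [208, 311].
Intermediaries M with M overlaps K: P, U, Z.
Via P — items with X overlapped-by P: U.
Via U — items with X overlapped-by U: none.
Via Z — items with X overlapped-by Z: none.
Union: U.

U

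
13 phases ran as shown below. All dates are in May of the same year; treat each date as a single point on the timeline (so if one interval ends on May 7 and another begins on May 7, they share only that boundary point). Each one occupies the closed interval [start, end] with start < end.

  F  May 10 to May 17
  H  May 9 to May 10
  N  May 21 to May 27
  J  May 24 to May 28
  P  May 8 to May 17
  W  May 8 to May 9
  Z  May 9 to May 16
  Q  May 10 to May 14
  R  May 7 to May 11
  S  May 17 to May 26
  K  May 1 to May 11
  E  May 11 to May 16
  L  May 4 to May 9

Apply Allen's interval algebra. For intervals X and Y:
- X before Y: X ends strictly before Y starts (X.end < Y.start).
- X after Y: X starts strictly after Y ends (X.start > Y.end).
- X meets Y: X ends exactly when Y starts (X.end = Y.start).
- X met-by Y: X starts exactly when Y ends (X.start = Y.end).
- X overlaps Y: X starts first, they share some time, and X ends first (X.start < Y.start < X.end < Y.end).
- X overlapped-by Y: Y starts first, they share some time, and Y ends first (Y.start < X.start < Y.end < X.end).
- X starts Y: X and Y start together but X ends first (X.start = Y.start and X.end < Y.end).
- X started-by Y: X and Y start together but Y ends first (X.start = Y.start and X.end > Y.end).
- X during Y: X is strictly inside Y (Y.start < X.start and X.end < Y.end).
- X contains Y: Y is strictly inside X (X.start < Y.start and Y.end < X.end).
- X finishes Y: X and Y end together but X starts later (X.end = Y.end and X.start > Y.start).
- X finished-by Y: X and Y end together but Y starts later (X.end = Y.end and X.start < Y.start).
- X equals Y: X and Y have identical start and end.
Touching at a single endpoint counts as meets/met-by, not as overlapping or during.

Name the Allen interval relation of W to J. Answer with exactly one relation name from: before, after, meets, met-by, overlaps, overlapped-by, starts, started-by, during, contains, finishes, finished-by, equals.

before

W = [May 8, May 9]; J = [May 24, May 28].
Compare endpoints: W.start < J.start, W.start < J.end, W.end < J.start, W.end < J.end.
That pattern is 'before'.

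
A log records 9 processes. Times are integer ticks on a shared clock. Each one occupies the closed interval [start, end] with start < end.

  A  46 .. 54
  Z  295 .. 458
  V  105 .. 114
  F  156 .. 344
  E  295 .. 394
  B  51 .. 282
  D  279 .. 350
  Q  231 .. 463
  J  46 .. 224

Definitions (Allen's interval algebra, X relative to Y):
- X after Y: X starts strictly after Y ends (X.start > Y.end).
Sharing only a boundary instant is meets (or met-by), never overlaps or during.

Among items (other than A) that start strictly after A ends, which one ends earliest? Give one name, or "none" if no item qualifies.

Target A = [46, 54].
B [51, 282] → overlapped-by → excluded.
D [279, 350] → after → candidate.
E [295, 394] → after → candidate.
F [156, 344] → after → candidate.
J [46, 224] → started-by → excluded.
Q [231, 463] → after → candidate.
V [105, 114] → after → candidate.
Z [295, 458] → after → candidate.
Among candidates, earliest end is 114 → V.

V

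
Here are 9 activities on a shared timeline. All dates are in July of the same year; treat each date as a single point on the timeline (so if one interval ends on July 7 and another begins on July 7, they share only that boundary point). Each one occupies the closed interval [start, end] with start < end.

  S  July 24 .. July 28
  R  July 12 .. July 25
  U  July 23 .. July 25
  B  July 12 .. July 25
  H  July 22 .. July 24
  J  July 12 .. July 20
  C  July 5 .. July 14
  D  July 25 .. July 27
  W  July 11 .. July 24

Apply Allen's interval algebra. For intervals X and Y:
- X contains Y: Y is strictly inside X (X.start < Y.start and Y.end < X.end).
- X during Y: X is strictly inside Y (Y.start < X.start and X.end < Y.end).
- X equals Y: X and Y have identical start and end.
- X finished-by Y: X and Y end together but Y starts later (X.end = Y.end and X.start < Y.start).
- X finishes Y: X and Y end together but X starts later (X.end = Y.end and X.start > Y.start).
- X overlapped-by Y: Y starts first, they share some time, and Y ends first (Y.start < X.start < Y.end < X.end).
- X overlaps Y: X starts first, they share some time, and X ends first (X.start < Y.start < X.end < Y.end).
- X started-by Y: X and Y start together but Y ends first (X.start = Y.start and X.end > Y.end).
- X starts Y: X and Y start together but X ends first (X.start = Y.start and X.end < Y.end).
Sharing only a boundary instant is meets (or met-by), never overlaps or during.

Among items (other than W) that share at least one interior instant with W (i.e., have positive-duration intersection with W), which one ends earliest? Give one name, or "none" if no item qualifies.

C

Target W = [July 11, July 24].
B [July 12, July 25] → overlapped-by → candidate.
C [July 5, July 14] → overlaps → candidate.
D [July 25, July 27] → after → excluded.
H [July 22, July 24] → finishes → candidate.
J [July 12, July 20] → during → candidate.
R [July 12, July 25] → overlapped-by → candidate.
S [July 24, July 28] → met-by → excluded.
U [July 23, July 25] → overlapped-by → candidate.
Among candidates, earliest end is July 14 → C.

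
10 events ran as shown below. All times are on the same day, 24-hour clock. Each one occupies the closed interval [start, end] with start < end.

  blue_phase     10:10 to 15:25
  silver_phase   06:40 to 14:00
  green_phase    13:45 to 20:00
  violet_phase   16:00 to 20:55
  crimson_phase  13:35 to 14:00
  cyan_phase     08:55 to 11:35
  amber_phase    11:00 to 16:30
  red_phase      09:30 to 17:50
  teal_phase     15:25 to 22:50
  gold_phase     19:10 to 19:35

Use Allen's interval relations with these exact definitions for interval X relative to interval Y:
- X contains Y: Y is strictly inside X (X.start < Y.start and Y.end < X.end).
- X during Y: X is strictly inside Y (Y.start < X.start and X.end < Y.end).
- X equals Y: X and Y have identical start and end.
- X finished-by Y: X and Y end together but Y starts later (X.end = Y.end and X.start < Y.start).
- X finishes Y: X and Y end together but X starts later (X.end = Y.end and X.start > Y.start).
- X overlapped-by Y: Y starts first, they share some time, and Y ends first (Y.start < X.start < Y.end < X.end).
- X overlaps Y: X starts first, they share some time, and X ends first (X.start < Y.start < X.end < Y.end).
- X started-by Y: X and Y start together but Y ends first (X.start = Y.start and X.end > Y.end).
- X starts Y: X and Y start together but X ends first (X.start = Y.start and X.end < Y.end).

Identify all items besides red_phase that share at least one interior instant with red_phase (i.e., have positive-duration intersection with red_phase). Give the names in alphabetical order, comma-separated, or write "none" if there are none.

Target red_phase = [09:30, 17:50].
amber_phase [11:00, 16:30] → during → yes.
blue_phase [10:10, 15:25] → during → yes.
crimson_phase [13:35, 14:00] → during → yes.
cyan_phase [08:55, 11:35] → overlaps → yes.
gold_phase [19:10, 19:35] → after → no.
green_phase [13:45, 20:00] → overlapped-by → yes.
silver_phase [06:40, 14:00] → overlaps → yes.
teal_phase [15:25, 22:50] → overlapped-by → yes.
violet_phase [16:00, 20:55] → overlapped-by → yes.
Result: amber_phase, blue_phase, crimson_phase, cyan_phase, green_phase, silver_phase, teal_phase, violet_phase.

amber_phase, blue_phase, crimson_phase, cyan_phase, green_phase, silver_phase, teal_phase, violet_phase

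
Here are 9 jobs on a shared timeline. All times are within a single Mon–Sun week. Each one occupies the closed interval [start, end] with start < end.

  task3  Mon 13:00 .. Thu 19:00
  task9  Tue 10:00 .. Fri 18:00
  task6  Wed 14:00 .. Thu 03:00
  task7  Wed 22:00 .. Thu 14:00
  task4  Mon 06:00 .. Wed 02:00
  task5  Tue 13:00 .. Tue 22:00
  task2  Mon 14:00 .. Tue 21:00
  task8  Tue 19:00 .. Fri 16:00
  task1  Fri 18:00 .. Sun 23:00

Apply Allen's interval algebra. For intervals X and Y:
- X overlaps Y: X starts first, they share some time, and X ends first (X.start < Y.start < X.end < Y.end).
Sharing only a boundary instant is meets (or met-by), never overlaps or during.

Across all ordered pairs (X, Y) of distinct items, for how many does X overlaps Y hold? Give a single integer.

Checking all 72 ordered pairs for relation 'overlaps'; matching pairs in alphabetical order:
(task2, task5): task2 overlaps task5 ✓
(task2, task8): task2 overlaps task8 ✓
(task2, task9): task2 overlaps task9 ✓
(task3, task8): task3 overlaps task8 ✓
(task3, task9): task3 overlaps task9 ✓
(task4, task3): task4 overlaps task3 ✓
(task4, task8): task4 overlaps task8 ✓
(task4, task9): task4 overlaps task9 ✓
(task5, task8): task5 overlaps task8 ✓
(task6, task7): task6 overlaps task7 ✓
Count: 10.

10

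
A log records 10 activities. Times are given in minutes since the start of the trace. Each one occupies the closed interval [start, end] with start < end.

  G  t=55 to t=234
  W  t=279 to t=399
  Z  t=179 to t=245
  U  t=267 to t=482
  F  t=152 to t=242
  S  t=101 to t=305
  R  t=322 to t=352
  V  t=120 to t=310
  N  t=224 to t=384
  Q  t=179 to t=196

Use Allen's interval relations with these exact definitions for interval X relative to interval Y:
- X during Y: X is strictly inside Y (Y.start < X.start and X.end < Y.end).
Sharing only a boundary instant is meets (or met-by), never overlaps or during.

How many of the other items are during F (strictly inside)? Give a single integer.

Target F = [t=152, t=242].
G [t=55, t=234] → overlaps → no.
N [t=224, t=384] → overlapped-by → no.
Q [t=179, t=196] → during → counts.
R [t=322, t=352] → after → no.
S [t=101, t=305] → contains → no.
U [t=267, t=482] → after → no.
V [t=120, t=310] → contains → no.
W [t=279, t=399] → after → no.
Z [t=179, t=245] → overlapped-by → no.
Total: 1.

1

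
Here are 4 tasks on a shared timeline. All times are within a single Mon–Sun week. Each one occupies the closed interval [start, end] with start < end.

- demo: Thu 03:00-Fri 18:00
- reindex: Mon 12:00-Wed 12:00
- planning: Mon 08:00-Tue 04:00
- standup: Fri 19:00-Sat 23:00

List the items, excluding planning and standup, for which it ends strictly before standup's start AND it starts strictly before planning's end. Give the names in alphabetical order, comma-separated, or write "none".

reindex

Conditions: its end is strictly before standup's start (X.end < Fri 19:00) AND its start is strictly before planning's end (X.start < Tue 04:00).
demo: end Fri 18:00 < Fri 19:00? ✓; start Thu 03:00 < Tue 04:00? ✗ → no.
reindex: end Wed 12:00 < Fri 19:00? ✓; start Mon 12:00 < Tue 04:00? ✓ → yes.
Result: reindex.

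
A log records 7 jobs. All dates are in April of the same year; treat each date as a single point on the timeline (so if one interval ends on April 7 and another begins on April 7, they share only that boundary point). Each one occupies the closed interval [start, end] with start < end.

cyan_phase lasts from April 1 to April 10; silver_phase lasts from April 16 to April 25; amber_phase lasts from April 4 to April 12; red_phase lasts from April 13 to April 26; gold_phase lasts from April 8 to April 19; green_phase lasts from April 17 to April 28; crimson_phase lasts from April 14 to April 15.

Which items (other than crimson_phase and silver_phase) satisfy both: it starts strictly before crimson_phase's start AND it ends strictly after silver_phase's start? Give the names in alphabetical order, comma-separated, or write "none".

gold_phase, red_phase

Conditions: its start is strictly before crimson_phase's start (X.start < April 14) AND its end is strictly after silver_phase's start (X.end > April 16).
amber_phase: start April 4 < April 14? ✓; end April 12 > April 16? ✗ → no.
cyan_phase: start April 1 < April 14? ✓; end April 10 > April 16? ✗ → no.
gold_phase: start April 8 < April 14? ✓; end April 19 > April 16? ✓ → yes.
green_phase: start April 17 < April 14? ✗; end April 28 > April 16? ✓ → no.
red_phase: start April 13 < April 14? ✓; end April 26 > April 16? ✓ → yes.
Result: gold_phase, red_phase.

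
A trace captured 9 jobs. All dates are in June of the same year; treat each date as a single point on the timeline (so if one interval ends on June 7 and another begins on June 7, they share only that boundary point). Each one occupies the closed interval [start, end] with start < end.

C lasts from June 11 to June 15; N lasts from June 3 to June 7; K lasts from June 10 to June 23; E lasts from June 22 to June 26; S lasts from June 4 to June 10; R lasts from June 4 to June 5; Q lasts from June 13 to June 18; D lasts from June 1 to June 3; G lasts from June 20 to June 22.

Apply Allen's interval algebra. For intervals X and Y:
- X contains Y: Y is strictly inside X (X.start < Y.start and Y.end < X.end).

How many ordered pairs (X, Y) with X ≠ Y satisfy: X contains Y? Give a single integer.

4

Checking all 72 ordered pairs for relation 'contains'; matching pairs in alphabetical order:
(K, C): K contains C ✓
(K, G): K contains G ✓
(K, Q): K contains Q ✓
(N, R): N contains R ✓
Count: 4.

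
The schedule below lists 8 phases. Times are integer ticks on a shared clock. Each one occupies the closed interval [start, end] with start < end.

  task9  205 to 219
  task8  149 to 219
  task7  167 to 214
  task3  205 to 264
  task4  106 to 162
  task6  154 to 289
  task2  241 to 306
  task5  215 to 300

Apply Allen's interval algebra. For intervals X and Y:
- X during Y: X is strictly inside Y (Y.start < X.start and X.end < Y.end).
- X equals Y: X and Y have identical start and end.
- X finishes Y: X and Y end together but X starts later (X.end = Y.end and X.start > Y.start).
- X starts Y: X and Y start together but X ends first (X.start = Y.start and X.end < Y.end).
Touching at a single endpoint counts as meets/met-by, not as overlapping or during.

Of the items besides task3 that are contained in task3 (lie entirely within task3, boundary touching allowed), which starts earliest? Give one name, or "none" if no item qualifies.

task9

Target task3 = [205, 264].
task2 [241, 306] → overlapped-by → excluded.
task4 [106, 162] → before → excluded.
task5 [215, 300] → overlapped-by → excluded.
task6 [154, 289] → contains → excluded.
task7 [167, 214] → overlaps → excluded.
task8 [149, 219] → overlaps → excluded.
task9 [205, 219] → starts → candidate.
Among candidates, earliest start is 205 → task9.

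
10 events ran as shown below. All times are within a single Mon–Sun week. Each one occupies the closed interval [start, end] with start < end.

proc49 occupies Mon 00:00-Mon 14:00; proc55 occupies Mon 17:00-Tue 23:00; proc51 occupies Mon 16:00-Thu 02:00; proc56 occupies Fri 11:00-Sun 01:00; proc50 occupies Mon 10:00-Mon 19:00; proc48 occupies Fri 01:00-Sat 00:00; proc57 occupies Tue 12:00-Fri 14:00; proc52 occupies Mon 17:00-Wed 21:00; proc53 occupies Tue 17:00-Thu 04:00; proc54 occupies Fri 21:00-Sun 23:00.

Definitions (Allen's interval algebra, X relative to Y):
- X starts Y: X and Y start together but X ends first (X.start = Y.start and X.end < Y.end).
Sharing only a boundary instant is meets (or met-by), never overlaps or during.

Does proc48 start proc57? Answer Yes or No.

No

proc48 = [Fri 01:00, Sat 00:00], proc57 = [Tue 12:00, Fri 14:00].
Actual relation of proc48 to proc57: overlapped-by.
Asked whether 'starts' holds → No.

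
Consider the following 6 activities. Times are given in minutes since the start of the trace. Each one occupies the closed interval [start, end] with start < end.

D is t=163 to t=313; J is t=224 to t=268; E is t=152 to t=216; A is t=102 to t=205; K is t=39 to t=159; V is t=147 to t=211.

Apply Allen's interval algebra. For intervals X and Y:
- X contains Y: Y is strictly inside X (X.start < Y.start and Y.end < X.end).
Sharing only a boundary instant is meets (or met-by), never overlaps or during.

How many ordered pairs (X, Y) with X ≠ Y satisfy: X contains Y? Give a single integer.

1

Checking all 30 ordered pairs for relation 'contains'; matching pairs in alphabetical order:
(D, J): D contains J ✓
Count: 1.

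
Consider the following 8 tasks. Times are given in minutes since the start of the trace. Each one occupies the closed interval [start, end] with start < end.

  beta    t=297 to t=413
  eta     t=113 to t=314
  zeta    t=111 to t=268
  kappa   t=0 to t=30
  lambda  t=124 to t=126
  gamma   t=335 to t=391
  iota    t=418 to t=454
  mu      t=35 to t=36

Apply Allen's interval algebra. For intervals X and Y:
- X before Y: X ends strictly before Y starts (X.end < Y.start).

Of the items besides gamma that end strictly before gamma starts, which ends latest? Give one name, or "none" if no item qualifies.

eta

Target gamma = [t=335, t=391].
beta [t=297, t=413] → contains → excluded.
eta [t=113, t=314] → before → candidate.
iota [t=418, t=454] → after → excluded.
kappa [t=0, t=30] → before → candidate.
lambda [t=124, t=126] → before → candidate.
mu [t=35, t=36] → before → candidate.
zeta [t=111, t=268] → before → candidate.
Among candidates, latest end is t=314 → eta.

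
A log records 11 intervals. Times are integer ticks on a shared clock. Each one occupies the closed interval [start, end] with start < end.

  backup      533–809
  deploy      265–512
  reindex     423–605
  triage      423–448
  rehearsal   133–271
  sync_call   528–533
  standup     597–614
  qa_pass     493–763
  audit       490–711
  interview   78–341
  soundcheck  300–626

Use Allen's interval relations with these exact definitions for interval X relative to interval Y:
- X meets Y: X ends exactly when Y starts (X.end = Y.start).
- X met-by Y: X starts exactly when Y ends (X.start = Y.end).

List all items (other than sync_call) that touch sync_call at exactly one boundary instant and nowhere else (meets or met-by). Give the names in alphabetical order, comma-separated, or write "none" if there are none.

backup

Target sync_call = [528, 533].
audit [490, 711] → contains → no.
backup [533, 809] → met-by → yes.
deploy [265, 512] → before → no.
interview [78, 341] → before → no.
qa_pass [493, 763] → contains → no.
rehearsal [133, 271] → before → no.
reindex [423, 605] → contains → no.
soundcheck [300, 626] → contains → no.
standup [597, 614] → after → no.
triage [423, 448] → before → no.
Result: backup.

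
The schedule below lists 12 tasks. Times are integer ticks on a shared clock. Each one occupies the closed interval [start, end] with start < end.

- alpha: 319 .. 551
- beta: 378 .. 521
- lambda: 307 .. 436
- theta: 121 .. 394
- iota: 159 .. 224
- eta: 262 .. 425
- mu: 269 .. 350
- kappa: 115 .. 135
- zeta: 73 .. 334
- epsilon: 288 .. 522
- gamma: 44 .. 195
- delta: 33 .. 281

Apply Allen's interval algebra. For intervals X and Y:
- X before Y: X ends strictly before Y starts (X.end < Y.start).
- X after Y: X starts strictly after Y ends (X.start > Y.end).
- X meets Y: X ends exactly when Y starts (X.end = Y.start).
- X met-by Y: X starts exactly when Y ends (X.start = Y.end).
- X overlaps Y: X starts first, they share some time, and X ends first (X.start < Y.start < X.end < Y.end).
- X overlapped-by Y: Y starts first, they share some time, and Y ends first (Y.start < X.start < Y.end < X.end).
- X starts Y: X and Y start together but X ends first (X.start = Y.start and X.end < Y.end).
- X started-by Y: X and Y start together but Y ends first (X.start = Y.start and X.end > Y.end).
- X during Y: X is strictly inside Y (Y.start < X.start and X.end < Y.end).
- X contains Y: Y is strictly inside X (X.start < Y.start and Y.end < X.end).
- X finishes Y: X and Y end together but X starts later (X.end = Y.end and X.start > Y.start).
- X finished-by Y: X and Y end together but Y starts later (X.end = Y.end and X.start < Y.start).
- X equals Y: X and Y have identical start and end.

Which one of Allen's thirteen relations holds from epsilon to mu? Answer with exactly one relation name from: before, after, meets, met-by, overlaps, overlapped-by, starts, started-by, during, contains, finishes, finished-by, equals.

epsilon = [288, 522]; mu = [269, 350].
Compare endpoints: epsilon.start > mu.start, epsilon.start < mu.end, epsilon.end > mu.start, epsilon.end > mu.end.
That pattern is 'overlapped-by'.

overlapped-by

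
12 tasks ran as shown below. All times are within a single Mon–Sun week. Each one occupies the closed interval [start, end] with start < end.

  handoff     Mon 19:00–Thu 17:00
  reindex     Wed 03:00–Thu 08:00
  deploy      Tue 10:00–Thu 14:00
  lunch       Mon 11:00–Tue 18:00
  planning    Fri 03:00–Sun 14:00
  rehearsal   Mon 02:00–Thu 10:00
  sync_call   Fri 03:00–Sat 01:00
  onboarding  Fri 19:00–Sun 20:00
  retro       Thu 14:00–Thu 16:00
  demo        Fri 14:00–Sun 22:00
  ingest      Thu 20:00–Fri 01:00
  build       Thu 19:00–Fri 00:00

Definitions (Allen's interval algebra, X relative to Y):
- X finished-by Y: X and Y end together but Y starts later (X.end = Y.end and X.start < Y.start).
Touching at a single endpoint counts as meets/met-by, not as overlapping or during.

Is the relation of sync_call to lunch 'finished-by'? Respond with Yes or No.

sync_call = [Fri 03:00, Sat 01:00], lunch = [Mon 11:00, Tue 18:00].
Actual relation of sync_call to lunch: after.
Asked whether 'finished-by' holds → No.

No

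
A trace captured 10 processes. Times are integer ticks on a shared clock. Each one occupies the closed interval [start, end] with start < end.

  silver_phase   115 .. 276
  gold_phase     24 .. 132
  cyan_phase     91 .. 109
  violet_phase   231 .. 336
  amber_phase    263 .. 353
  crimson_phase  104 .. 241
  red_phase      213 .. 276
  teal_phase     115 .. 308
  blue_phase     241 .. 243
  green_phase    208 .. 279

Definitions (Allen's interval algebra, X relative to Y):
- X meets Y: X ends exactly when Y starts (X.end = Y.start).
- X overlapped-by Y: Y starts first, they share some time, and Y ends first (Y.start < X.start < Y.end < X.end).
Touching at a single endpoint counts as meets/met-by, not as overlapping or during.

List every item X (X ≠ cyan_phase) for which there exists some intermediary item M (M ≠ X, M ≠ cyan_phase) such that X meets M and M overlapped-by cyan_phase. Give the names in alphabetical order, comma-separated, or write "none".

none

Target cyan_phase = [91, 109].
Intermediaries M with M overlapped-by cyan_phase: crimson_phase.
Via crimson_phase — items with X meets crimson_phase: none.
Union: none.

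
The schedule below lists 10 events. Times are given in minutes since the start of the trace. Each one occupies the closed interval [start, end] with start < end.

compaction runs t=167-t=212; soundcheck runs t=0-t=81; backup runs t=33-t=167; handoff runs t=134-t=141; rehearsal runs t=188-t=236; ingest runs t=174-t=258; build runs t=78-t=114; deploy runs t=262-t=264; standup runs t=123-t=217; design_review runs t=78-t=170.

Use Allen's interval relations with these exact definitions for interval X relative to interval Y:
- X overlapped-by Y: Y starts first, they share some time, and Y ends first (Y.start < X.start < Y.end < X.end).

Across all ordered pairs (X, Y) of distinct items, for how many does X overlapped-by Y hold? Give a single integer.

11

Checking all 90 ordered pairs for relation 'overlapped-by'; matching pairs in alphabetical order:
(backup, soundcheck): backup overlapped-by soundcheck ✓
(build, soundcheck): build overlapped-by soundcheck ✓
(compaction, design_review): compaction overlapped-by design_review ✓
(design_review, backup): design_review overlapped-by backup ✓
(design_review, soundcheck): design_review overlapped-by soundcheck ✓
(ingest, compaction): ingest overlapped-by compaction ✓
(ingest, standup): ingest overlapped-by standup ✓
(rehearsal, compaction): rehearsal overlapped-by compaction ✓
(rehearsal, standup): rehearsal overlapped-by standup ✓
(standup, backup): standup overlapped-by backup ✓
(standup, design_review): standup overlapped-by design_review ✓
Count: 11.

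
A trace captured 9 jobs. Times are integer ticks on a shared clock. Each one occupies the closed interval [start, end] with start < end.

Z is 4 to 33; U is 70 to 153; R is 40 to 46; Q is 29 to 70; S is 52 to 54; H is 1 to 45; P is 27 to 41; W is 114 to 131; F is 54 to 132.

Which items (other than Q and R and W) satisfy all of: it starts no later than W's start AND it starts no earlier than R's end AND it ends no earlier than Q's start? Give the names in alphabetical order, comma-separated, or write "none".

Conditions: its start is no later than W's start (X.start <= 114) AND its start is no earlier than R's end (X.start >= 46) AND its end is no earlier than Q's start (X.end >= 29).
F: start 54 <= 114? ✓; start 54 >= 46? ✓; end 132 >= 29? ✓ → yes.
H: start 1 <= 114? ✓; start 1 >= 46? ✗; end 45 >= 29? ✓ → no.
P: start 27 <= 114? ✓; start 27 >= 46? ✗; end 41 >= 29? ✓ → no.
S: start 52 <= 114? ✓; start 52 >= 46? ✓; end 54 >= 29? ✓ → yes.
U: start 70 <= 114? ✓; start 70 >= 46? ✓; end 153 >= 29? ✓ → yes.
Z: start 4 <= 114? ✓; start 4 >= 46? ✗; end 33 >= 29? ✓ → no.
Result: F, S, U.

F, S, U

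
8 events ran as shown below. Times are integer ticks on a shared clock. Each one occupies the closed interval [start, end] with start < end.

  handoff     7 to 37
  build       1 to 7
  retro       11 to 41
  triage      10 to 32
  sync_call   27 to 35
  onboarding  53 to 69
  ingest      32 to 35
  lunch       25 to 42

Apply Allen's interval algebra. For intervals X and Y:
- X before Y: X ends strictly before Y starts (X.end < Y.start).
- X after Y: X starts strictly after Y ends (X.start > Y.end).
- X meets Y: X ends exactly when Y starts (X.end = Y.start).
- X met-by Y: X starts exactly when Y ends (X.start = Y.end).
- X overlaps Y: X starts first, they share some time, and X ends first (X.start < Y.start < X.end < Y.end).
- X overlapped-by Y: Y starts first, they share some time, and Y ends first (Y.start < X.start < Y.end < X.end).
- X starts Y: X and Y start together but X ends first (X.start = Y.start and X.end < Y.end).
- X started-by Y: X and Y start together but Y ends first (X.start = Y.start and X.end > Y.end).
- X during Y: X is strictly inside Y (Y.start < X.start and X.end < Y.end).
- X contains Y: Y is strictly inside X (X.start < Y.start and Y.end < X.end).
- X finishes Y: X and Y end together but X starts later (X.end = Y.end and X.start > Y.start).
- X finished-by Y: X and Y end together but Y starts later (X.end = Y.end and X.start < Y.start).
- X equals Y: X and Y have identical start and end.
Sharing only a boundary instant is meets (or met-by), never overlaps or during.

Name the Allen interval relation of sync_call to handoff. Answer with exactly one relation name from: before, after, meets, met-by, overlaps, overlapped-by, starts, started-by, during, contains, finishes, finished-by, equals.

during

sync_call = [27, 35]; handoff = [7, 37].
Compare endpoints: sync_call.start > handoff.start, sync_call.start < handoff.end, sync_call.end > handoff.start, sync_call.end < handoff.end.
That pattern is 'during'.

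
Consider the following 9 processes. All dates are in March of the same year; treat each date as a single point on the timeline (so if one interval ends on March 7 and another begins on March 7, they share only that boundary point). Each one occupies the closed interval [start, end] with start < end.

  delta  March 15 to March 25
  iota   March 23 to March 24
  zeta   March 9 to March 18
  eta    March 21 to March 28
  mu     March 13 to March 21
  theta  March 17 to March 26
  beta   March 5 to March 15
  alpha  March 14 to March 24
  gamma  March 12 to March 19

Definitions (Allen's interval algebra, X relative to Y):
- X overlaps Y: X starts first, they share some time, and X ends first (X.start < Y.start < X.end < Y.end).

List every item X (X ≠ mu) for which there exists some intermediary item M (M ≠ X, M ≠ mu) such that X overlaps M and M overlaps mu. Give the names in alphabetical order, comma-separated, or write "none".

Target mu = [March 13, March 21].
Intermediaries M with M overlaps mu: beta, gamma, zeta.
Via beta — items with X overlaps beta: none.
Via gamma — items with X overlaps gamma: beta, zeta.
Via zeta — items with X overlaps zeta: beta.
Union: beta, zeta.

beta, zeta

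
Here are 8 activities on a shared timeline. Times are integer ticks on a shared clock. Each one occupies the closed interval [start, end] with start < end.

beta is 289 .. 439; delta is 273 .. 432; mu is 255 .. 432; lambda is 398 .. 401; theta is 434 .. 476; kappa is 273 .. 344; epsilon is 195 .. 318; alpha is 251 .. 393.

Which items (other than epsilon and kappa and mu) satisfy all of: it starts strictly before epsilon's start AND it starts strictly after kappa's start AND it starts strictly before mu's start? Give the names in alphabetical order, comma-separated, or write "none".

Conditions: its start is strictly before epsilon's start (X.start < 195) AND its start is strictly after kappa's start (X.start > 273) AND its start is strictly before mu's start (X.start < 255).
alpha: start 251 < 195? ✗; start 251 > 273? ✗; start 251 < 255? ✓ → no.
beta: start 289 < 195? ✗; start 289 > 273? ✓; start 289 < 255? ✗ → no.
delta: start 273 < 195? ✗; start 273 > 273? ✗; start 273 < 255? ✗ → no.
lambda: start 398 < 195? ✗; start 398 > 273? ✓; start 398 < 255? ✗ → no.
theta: start 434 < 195? ✗; start 434 > 273? ✓; start 434 < 255? ✗ → no.
Result: none.

none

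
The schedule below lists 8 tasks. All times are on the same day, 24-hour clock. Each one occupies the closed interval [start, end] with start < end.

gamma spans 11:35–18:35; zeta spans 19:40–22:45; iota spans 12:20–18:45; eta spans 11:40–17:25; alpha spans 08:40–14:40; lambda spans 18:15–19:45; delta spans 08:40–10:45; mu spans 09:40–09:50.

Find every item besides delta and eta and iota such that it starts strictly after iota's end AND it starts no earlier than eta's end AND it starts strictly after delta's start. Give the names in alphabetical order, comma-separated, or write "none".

Conditions: its start is strictly after iota's end (X.start > 18:45) AND its start is no earlier than eta's end (X.start >= 17:25) AND its start is strictly after delta's start (X.start > 08:40).
alpha: start 08:40 > 18:45? ✗; start 08:40 >= 17:25? ✗; start 08:40 > 08:40? ✗ → no.
gamma: start 11:35 > 18:45? ✗; start 11:35 >= 17:25? ✗; start 11:35 > 08:40? ✓ → no.
lambda: start 18:15 > 18:45? ✗; start 18:15 >= 17:25? ✓; start 18:15 > 08:40? ✓ → no.
mu: start 09:40 > 18:45? ✗; start 09:40 >= 17:25? ✗; start 09:40 > 08:40? ✓ → no.
zeta: start 19:40 > 18:45? ✓; start 19:40 >= 17:25? ✓; start 19:40 > 08:40? ✓ → yes.
Result: zeta.

zeta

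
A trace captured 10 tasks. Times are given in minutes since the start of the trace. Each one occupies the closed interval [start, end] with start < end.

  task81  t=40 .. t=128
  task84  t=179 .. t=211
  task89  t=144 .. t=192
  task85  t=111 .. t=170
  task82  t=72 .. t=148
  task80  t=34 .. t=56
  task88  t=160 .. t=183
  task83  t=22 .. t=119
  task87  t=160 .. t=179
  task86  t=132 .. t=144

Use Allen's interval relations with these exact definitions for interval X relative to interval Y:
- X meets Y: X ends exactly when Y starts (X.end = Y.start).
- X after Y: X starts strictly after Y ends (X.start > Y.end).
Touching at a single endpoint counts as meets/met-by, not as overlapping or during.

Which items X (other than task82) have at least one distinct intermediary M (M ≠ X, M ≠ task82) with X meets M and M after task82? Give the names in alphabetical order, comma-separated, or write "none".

task87

Target task82 = [t=72, t=148].
Intermediaries M with M after task82: task84, task87, task88.
Via task84 — items with X meets task84: task87.
Via task87 — items with X meets task87: none.
Via task88 — items with X meets task88: none.
Union: task87.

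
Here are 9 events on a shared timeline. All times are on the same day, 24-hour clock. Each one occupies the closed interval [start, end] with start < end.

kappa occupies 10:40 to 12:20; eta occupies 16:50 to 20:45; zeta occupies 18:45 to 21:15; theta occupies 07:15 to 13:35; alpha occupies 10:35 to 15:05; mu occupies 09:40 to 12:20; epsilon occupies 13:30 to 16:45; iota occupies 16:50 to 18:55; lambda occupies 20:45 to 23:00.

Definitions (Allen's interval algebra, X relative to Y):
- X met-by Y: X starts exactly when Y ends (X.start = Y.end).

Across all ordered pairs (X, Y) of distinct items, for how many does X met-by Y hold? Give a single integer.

Checking all 72 ordered pairs for relation 'met-by'; matching pairs in alphabetical order:
(lambda, eta): lambda met-by eta ✓
Count: 1.

1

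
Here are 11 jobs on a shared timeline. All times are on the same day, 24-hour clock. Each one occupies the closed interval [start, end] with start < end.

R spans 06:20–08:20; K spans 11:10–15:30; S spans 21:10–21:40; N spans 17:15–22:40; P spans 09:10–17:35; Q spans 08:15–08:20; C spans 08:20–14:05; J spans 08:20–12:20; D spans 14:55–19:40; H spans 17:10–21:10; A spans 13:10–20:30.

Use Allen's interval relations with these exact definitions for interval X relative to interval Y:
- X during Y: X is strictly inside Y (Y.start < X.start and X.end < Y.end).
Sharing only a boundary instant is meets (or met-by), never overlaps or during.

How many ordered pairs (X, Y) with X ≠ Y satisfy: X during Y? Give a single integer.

Checking all 110 ordered pairs for relation 'during'; matching pairs in alphabetical order:
(D, A): D during A ✓
(K, P): K during P ✓
(S, N): S during N ✓
Count: 3.

3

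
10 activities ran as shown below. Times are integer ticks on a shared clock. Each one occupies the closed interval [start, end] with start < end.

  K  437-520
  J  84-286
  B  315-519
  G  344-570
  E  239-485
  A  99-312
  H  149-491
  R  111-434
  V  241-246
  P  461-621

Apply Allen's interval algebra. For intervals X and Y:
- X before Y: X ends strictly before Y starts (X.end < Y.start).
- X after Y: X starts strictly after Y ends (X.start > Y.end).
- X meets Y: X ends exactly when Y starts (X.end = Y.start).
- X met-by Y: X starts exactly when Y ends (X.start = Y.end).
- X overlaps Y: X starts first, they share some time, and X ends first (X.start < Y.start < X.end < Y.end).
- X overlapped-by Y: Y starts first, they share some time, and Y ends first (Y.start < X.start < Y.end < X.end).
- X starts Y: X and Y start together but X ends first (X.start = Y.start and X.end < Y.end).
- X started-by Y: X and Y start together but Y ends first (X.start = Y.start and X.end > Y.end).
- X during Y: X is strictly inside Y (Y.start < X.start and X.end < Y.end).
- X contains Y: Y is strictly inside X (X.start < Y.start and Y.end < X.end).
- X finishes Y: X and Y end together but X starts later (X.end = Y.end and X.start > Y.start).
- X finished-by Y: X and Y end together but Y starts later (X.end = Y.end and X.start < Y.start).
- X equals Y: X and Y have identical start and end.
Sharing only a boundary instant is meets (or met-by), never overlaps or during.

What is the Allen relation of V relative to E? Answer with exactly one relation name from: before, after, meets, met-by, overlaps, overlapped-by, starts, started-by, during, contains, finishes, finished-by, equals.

V = [241, 246]; E = [239, 485].
Compare endpoints: V.start > E.start, V.start < E.end, V.end > E.start, V.end < E.end.
That pattern is 'during'.

during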